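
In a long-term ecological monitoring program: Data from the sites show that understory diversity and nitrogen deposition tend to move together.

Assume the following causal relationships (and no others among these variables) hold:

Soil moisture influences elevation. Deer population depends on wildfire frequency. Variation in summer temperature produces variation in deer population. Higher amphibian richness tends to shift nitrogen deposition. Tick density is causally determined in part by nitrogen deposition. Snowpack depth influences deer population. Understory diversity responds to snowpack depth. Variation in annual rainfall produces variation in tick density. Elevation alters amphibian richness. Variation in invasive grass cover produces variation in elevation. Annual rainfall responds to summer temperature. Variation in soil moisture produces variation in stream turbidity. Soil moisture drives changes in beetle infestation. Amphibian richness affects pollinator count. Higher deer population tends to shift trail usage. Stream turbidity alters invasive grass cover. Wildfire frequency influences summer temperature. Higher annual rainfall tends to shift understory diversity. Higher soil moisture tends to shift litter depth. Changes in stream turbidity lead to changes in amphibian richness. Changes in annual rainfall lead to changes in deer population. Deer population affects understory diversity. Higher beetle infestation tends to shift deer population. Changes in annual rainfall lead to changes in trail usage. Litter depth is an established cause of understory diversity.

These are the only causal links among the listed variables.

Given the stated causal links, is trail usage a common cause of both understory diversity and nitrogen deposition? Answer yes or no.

Trail usage has no stated causal path to either understory diversity or nitrogen deposition. A confounder must cause both variables, so trail usage does not qualify.

no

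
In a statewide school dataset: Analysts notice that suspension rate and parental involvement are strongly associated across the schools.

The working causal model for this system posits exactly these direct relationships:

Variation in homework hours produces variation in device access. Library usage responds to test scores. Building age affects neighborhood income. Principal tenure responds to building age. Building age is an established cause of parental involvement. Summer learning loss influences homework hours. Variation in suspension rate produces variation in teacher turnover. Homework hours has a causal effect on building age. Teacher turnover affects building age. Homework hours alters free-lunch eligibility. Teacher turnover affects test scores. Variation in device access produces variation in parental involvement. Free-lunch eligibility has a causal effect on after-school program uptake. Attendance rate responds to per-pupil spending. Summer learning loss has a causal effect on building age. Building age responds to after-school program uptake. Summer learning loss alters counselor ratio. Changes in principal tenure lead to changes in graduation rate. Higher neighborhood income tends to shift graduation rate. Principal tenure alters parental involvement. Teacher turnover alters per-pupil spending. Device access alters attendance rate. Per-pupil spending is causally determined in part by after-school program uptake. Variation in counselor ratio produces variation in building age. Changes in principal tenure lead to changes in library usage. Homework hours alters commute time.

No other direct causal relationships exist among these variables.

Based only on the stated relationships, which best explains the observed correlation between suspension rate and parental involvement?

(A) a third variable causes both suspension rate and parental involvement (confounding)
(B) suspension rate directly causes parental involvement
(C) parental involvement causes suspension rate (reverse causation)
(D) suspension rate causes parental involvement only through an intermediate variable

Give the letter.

D

Suspension rate reaches parental involvement through suspension rate → teacher turnover → building age → parental involvement — an indirect causal chain with no direct suspension rate → parental involvement link. No variable causes both suspension rate and parental involvement, so confounding is ruled out; the effect is mediated.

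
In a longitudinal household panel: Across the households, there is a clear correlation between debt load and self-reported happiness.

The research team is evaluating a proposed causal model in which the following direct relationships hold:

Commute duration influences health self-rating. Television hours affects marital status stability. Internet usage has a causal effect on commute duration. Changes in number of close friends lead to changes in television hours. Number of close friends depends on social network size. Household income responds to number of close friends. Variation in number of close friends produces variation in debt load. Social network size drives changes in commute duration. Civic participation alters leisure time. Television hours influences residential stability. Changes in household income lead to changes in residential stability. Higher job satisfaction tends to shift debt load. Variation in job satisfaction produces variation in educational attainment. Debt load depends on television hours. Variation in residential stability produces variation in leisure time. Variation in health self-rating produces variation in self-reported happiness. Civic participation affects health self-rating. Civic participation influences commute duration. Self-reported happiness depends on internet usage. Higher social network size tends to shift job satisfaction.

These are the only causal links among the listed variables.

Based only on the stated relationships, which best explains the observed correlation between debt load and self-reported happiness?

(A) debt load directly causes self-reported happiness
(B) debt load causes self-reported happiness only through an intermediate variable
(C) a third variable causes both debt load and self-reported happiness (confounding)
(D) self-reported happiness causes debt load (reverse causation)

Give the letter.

Social network size causes debt load (social network size → number of close friends → debt load) and self-reported happiness (social network size → commute duration → health self-rating → self-reported happiness) — a common cause creating the correlation.
There is no stated path from debt load to self-reported happiness or from self-reported happiness to debt load, so neither direct nor reverse causation applies.

C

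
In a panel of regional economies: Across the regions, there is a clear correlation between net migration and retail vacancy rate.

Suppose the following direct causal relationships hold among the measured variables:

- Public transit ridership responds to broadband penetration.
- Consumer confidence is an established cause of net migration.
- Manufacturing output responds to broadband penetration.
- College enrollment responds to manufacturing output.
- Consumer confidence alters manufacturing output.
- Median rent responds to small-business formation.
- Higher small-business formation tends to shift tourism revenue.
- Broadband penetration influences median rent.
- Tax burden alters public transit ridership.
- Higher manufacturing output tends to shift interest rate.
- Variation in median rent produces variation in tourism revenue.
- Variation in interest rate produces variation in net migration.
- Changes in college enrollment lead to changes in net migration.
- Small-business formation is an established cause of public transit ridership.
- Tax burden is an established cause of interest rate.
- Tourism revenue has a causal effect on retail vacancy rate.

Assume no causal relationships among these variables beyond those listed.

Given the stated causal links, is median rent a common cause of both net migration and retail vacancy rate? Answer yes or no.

Median rent has no stated causal path to net migration. A confounder must cause both variables, so median rent does not qualify.

no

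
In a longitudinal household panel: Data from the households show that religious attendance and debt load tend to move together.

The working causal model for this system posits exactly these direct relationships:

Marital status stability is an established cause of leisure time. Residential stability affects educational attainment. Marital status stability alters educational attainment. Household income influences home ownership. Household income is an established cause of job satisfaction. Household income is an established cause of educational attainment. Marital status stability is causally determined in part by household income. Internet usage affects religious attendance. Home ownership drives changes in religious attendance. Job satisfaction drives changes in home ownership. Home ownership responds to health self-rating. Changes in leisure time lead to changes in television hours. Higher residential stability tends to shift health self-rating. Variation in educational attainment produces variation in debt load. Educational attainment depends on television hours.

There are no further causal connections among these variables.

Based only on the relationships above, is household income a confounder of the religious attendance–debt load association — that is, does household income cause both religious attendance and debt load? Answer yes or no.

yes

Household income has a causal path to religious attendance (household income → home ownership → religious attendance) and to debt load (household income → educational attainment → debt load), so it is a common cause of both — a confounder.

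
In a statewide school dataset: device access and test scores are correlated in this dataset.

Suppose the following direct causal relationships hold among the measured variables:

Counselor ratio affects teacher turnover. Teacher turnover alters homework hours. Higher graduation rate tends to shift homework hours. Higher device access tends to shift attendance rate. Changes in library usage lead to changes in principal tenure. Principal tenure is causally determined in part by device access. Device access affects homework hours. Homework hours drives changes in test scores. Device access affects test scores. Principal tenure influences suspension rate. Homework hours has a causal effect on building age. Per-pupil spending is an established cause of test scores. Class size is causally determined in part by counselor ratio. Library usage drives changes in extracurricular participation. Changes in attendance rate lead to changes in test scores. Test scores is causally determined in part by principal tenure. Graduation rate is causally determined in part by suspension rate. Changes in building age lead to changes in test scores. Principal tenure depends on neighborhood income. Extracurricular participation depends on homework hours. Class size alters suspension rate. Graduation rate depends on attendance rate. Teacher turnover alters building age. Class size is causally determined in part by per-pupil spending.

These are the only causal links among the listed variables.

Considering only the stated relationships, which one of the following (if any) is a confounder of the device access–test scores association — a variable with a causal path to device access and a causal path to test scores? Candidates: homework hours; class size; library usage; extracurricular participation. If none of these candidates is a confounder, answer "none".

None of the listed candidates has causal paths to both device access and test scores in the stated relationships, so none is a common cause.

none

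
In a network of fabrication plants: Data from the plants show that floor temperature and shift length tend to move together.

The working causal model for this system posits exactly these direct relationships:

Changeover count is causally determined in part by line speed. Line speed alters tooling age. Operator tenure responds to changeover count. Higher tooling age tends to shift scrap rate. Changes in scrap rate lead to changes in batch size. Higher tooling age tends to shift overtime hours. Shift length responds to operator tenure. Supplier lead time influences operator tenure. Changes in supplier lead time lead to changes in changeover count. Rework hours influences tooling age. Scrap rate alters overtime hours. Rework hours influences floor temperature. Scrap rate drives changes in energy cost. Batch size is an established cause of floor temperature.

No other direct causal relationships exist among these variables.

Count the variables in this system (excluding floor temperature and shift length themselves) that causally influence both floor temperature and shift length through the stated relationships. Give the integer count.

1

The common causes are: line speed (to floor temperature via line speed → tooling age → scrap rate → batch size → floor temperature; to shift length via line speed → changeover count → operator tenure → shift length).
Every other variable lacks a causal path to at least one of floor temperature and shift length.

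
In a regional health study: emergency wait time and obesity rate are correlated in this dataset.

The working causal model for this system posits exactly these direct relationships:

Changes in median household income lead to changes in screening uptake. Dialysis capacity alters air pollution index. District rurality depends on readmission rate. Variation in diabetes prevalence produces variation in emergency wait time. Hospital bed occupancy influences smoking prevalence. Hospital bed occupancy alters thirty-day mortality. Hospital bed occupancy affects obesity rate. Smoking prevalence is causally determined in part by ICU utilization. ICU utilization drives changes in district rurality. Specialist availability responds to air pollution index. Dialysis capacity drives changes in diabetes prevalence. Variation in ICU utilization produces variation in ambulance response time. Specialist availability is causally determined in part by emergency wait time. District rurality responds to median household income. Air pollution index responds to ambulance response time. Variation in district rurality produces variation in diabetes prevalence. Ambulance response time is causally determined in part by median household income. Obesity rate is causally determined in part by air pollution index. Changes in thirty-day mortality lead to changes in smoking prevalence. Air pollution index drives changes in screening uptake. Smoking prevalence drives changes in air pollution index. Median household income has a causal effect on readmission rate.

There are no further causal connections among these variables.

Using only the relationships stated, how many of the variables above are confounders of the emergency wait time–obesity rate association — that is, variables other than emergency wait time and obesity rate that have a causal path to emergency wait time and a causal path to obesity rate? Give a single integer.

3

The common causes are: ICU utilization (to emergency wait time via ICU utilization → district rurality → diabetes prevalence → emergency wait time; to obesity rate via ICU utilization → smoking prevalence → air pollution index → obesity rate); dialysis capacity (to emergency wait time via dialysis capacity → diabetes prevalence → emergency wait time; to obesity rate via dialysis capacity → air pollution index → obesity rate); median household income (to emergency wait time via median household income → district rurality → diabetes prevalence → emergency wait time; to obesity rate via median household income → ambulance response time → air pollution index → obesity rate).
Every other variable lacks a causal path to at least one of emergency wait time and obesity rate.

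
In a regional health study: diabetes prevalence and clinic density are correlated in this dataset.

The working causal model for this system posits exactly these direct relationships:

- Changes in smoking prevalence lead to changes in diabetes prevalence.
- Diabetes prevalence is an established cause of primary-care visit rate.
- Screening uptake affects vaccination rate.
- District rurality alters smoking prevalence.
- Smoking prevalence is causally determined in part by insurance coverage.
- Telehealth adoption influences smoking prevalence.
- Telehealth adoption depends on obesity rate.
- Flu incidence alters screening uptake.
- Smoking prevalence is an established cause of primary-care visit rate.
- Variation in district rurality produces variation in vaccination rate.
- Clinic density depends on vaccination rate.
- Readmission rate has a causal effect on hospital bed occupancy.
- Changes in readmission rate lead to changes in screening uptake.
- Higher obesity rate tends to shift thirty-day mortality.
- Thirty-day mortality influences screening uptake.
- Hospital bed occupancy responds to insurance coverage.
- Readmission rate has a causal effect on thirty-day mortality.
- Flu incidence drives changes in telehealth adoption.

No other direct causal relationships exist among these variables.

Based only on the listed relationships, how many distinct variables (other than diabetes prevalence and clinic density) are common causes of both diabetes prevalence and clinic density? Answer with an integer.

3

The common causes are: district rurality (to diabetes prevalence via district rurality → smoking prevalence → diabetes prevalence; to clinic density via district rurality → vaccination rate → clinic density); flu incidence (to diabetes prevalence via flu incidence → telehealth adoption → smoking prevalence → diabetes prevalence; to clinic density via flu incidence → screening uptake → vaccination rate → clinic density); obesity rate (to diabetes prevalence via obesity rate → telehealth adoption → smoking prevalence → diabetes prevalence; to clinic density via obesity rate → thirty-day mortality → screening uptake → vaccination rate → clinic density).
Every other variable lacks a causal path to at least one of diabetes prevalence and clinic density.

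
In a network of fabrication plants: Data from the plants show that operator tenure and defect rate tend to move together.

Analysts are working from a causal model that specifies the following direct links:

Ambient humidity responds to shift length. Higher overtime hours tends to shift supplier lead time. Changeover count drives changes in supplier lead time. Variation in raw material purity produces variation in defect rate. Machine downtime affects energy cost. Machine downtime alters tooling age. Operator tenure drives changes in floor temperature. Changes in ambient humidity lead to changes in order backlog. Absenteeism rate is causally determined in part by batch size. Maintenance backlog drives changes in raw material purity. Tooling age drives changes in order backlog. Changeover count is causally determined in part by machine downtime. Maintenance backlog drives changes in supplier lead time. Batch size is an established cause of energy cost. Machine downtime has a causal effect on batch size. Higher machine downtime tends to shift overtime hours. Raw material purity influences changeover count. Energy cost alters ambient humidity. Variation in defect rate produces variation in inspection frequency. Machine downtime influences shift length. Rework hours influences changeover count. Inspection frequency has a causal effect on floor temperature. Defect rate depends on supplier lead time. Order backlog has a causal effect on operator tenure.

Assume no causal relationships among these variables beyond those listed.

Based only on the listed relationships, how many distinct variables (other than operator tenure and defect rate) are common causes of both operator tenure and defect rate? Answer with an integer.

1

The common causes are: machine downtime (to operator tenure via machine downtime → tooling age → order backlog → operator tenure; to defect rate via machine downtime → overtime hours → supplier lead time → defect rate).
Every other variable lacks a causal path to at least one of operator tenure and defect rate.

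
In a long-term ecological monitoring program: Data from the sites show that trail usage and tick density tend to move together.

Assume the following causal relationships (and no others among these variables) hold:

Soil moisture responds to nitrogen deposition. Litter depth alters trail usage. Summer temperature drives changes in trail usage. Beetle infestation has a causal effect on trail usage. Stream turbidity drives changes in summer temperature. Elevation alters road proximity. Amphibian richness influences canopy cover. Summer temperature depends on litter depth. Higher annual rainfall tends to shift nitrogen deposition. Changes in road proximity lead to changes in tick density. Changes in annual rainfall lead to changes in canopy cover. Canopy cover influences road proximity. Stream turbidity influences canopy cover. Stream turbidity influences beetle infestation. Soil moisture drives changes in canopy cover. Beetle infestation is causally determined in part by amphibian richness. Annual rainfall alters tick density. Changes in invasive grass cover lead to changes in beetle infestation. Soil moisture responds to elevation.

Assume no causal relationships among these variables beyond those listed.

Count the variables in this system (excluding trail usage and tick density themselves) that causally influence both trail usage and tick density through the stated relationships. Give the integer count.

2

The common causes are: amphibian richness (to trail usage via amphibian richness → beetle infestation → trail usage; to tick density via amphibian richness → canopy cover → road proximity → tick density); stream turbidity (to trail usage via stream turbidity → summer temperature → trail usage; to tick density via stream turbidity → canopy cover → road proximity → tick density).
Every other variable lacks a causal path to at least one of trail usage and tick density.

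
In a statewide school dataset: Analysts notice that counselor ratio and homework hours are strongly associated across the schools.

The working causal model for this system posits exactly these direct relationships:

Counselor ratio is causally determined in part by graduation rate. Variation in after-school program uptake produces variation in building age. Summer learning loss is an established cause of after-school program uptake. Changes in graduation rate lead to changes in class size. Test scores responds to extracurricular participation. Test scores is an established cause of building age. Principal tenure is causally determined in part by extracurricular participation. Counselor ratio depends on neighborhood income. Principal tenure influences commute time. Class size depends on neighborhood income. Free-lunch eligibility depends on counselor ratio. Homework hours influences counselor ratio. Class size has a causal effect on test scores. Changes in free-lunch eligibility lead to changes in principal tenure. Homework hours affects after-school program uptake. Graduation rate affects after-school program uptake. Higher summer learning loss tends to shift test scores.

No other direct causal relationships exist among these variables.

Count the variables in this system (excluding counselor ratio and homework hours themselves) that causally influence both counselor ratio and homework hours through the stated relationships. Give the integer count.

0

No listed variable has a causal path to both counselor ratio and homework hours, so there are no common causes.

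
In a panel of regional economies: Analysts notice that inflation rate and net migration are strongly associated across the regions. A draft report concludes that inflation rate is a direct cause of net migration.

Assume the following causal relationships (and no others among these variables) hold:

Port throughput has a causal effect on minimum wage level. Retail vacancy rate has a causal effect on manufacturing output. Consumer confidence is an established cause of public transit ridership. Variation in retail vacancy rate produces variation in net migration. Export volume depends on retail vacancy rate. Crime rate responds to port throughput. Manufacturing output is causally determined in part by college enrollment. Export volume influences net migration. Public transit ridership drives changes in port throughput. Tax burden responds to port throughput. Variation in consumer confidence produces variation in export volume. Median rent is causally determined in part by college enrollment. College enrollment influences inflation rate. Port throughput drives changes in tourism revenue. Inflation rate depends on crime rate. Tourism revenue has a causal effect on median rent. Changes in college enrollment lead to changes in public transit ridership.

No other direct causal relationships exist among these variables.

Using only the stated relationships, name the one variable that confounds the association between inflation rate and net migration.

Consumer confidence has a causal path to inflation rate (consumer confidence → public transit ridership → port throughput → crime rate → inflation rate) and a separate causal path to net migration (consumer confidence → export volume → net migration), so it is a common cause of both.
No stated relationship gives inflation rate a causal route to net migration, so the correlation is explained by the shared upstream cause rather than a direct effect.

consumer confidence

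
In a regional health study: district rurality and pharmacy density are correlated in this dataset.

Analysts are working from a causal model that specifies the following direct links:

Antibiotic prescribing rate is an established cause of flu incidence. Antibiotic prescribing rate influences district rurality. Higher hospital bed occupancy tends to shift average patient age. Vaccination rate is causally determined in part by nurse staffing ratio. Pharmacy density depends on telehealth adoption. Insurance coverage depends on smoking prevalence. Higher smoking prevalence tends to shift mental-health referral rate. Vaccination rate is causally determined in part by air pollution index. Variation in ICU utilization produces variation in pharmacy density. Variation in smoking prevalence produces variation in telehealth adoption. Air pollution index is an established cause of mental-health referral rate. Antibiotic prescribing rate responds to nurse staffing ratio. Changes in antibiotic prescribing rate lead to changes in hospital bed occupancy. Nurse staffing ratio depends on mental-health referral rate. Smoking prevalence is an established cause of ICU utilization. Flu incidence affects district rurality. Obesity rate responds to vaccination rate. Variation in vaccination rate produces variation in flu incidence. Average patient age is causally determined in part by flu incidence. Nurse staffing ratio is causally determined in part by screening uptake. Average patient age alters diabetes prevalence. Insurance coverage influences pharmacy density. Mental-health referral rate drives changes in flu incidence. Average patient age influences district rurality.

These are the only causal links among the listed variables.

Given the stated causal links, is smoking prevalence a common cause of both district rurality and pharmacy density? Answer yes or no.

Smoking prevalence has a causal path to district rurality (smoking prevalence → mental-health referral rate → flu incidence → district rurality) and to pharmacy density (smoking prevalence → insurance coverage → pharmacy density), so it is a common cause of both — a confounder.

yes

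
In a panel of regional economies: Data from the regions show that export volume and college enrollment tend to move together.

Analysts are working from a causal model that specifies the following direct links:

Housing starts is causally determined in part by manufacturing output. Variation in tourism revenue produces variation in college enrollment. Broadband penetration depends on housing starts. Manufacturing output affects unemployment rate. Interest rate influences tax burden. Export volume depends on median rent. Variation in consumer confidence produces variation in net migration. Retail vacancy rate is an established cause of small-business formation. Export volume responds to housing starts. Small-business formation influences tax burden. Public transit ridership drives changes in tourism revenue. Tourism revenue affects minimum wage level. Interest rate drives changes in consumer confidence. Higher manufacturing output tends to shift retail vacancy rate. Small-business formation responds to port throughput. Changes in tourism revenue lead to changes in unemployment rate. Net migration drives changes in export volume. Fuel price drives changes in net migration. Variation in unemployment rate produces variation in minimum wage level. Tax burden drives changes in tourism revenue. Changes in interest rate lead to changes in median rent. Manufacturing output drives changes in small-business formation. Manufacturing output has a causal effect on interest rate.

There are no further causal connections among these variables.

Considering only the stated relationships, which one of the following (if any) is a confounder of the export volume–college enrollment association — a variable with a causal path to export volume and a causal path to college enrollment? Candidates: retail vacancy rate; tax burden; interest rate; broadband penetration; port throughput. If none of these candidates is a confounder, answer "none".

Interest rate causes export volume (interest rate → median rent → export volume) and also causes college enrollment (interest rate → tax burden → tourism revenue → college enrollment); it is a common cause of both.
Each of the other candidates lacks a causal path to at least one of export volume and college enrollment, so they do not confound the relationship.

interest rate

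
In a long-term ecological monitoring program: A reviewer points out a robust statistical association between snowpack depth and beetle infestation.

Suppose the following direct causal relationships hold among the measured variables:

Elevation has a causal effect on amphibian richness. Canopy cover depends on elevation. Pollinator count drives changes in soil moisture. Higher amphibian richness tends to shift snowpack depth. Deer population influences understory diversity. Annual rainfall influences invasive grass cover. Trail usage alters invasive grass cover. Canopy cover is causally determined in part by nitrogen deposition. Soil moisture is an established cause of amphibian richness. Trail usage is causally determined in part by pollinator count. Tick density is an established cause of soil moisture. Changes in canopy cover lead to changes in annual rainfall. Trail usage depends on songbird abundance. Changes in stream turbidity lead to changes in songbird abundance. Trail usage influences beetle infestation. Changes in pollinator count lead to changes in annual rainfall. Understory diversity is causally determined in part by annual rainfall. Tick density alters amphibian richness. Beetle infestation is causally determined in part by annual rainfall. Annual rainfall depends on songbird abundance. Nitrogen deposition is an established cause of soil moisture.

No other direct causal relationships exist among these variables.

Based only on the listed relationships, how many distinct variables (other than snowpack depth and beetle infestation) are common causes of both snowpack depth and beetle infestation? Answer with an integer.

3

The common causes are: elevation (to snowpack depth via elevation → amphibian richness → snowpack depth; to beetle infestation via elevation → canopy cover → annual rainfall → beetle infestation); nitrogen deposition (to snowpack depth via nitrogen deposition → soil moisture → amphibian richness → snowpack depth; to beetle infestation via nitrogen deposition → canopy cover → annual rainfall → beetle infestation); pollinator count (to snowpack depth via pollinator count → soil moisture → amphibian richness → snowpack depth; to beetle infestation via pollinator count → trail usage → beetle infestation).
Every other variable lacks a causal path to at least one of snowpack depth and beetle infestation.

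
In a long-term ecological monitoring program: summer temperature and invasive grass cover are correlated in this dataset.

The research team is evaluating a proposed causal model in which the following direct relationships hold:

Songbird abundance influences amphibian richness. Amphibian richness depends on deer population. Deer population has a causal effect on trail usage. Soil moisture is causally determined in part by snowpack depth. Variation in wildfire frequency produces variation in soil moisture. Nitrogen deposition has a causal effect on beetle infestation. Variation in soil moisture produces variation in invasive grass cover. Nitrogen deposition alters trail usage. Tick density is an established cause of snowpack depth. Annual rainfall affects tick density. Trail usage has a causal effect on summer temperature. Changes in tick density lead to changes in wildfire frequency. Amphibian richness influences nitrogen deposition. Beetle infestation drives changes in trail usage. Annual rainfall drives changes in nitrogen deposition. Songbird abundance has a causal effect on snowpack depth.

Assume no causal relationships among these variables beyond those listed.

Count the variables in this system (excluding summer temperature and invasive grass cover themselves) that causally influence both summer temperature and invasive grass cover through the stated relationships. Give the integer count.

The common causes are: annual rainfall (to summer temperature via annual rainfall → nitrogen deposition → trail usage → summer temperature; to invasive grass cover via annual rainfall → tick density → wildfire frequency → soil moisture → invasive grass cover); songbird abundance (to summer temperature via songbird abundance → amphibian richness → nitrogen deposition → trail usage → summer temperature; to invasive grass cover via songbird abundance → snowpack depth → soil moisture → invasive grass cover).
Every other variable lacks a causal path to at least one of summer temperature and invasive grass cover.

2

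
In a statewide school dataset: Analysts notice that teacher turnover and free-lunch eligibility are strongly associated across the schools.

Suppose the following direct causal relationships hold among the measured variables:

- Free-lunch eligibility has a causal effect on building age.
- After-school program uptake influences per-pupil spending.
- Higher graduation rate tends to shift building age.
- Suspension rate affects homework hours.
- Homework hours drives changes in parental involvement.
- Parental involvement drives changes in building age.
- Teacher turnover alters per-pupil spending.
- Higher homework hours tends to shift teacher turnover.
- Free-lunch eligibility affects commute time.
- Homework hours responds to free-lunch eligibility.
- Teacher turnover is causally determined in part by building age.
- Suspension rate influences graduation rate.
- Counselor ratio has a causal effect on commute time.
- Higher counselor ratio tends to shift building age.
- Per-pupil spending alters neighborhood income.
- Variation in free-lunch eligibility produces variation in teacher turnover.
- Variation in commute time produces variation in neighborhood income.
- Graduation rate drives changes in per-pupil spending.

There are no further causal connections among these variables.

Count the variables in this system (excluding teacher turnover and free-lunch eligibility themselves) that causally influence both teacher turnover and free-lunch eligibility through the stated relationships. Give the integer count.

No listed variable has a causal path to both teacher turnover and free-lunch eligibility, so there are no common causes.

0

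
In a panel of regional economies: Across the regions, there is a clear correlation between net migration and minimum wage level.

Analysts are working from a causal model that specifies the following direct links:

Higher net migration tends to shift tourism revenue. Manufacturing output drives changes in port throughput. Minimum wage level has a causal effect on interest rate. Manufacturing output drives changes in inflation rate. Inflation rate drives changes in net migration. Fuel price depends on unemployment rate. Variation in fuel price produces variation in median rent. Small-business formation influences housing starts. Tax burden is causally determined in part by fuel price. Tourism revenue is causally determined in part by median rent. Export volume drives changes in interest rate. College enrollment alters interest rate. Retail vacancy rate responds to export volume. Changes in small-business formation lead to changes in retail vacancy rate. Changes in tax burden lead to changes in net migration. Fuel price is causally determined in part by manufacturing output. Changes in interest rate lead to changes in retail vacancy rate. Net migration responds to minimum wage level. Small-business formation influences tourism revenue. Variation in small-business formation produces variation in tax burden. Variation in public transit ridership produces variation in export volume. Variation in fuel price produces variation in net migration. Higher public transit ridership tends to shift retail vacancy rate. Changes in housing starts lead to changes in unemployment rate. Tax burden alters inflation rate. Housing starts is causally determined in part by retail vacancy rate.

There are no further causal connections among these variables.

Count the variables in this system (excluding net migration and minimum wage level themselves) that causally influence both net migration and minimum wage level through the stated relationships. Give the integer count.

No listed variable has a causal path to both net migration and minimum wage level, so there are no common causes.

0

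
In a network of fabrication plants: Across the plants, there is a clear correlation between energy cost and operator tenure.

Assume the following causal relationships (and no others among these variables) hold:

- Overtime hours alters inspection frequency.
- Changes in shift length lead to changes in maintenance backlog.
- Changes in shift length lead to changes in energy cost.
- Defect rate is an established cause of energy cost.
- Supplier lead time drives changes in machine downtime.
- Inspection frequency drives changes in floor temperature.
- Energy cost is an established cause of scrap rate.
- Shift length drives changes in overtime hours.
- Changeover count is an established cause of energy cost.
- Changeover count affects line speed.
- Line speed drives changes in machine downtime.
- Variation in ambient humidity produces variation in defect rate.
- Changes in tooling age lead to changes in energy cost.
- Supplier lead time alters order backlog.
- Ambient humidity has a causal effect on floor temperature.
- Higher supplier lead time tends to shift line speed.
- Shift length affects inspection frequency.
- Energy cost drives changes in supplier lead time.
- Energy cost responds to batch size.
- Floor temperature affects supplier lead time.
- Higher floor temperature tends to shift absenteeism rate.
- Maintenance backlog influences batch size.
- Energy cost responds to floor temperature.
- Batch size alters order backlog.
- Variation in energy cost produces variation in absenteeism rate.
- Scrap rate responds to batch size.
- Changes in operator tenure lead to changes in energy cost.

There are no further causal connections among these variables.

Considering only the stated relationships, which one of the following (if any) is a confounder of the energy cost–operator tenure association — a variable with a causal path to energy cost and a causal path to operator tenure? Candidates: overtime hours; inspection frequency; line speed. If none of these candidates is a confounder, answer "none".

None of the listed candidates has causal paths to both energy cost and operator tenure in the stated relationships, so none is a common cause.

none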